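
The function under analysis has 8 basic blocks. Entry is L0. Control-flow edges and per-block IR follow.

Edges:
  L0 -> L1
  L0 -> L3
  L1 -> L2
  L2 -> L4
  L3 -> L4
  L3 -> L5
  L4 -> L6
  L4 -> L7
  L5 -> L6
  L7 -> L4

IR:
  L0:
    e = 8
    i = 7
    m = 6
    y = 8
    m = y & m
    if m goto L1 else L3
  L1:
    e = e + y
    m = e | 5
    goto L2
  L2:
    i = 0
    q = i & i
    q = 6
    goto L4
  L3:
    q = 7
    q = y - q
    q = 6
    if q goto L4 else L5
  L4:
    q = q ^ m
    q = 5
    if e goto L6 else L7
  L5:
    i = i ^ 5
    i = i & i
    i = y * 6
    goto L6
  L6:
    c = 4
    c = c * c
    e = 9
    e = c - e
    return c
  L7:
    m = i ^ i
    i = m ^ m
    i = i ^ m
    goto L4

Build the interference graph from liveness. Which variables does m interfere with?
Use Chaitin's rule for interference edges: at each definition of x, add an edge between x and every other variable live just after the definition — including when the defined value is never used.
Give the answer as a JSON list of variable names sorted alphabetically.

Block summaries:
  L0 def {e,i,m,y} use ∅
  L1 def {e,m} use {e,y}
  L2 def {i,q} use ∅
  L3 def {q} use {y}
  L4 def {q} use {e,m,q}
  L5 def {i} use {i,y}
  L6 def {c,e} use ∅
  L7 def {i,m} use {i}

Live sets:
  live L0: ∅→{e,i,m,y}
  live L1: {e,y}→{e,m}
  live L2: {e,m}→{e,i,m,q}
  live L3: {e,i,m,y}→{e,i,m,q,y}
  live L4: {e,i,m,q}→{e,i,q}
  live L5: {i,y}→∅
  live L6: ∅→∅
  live L7: {e,i,q}→{e,i,m,q}

Conflict graph:
  c↔{e}
  e↔{c,i,m,q,y}
  i↔{e,m,q,y}
  m↔{e,i,q,y}
  q↔{e,i,m,y}
  y↔{e,i,m,q}

N(m) = ["e", "i", "q", "y"]

Answer: ["e", "i", "q", "y"]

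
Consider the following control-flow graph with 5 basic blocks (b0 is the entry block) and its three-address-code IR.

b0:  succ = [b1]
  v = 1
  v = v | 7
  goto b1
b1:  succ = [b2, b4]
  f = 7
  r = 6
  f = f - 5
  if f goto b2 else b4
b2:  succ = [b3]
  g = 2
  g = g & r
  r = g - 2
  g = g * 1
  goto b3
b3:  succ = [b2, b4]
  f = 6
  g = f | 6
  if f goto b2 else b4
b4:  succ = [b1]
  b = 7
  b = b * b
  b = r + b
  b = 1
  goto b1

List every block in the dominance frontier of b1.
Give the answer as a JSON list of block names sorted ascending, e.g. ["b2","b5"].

idom tree: b1←b0 b2←b1 b3←b2 b4←b1
Dom at joins:
  b1: preds {b0,b4}: {b0} ∩ {b0,b1,b4} = {b0}; idom=b0
  b2: preds {b1,b3}: {b0,b1} ∩ {b0,b1,b2,b3} = {b0,b1}; idom=b1
  b4: preds {b1,b3}: {b0,b1} ∩ {b0,b1,b2,b3} = {b0,b1}; idom=b1

Frontier:
  b1←b0: walk · to b0
  b1←b4: walk b4→b1 to b0
  b2←b1: walk · to b1
  b2←b3: walk b3→b2 to b1
  b4←b1: walk · to b1
  b4←b3: walk b3→b2 to b1
  b0: DF=∅
  b1: DF={b1}
  b2: DF={b2,b4}
  b3: DF={b2,b4}
  b4: DF={b1}

DF(b1) = ["b1"]

Answer: ["b1"]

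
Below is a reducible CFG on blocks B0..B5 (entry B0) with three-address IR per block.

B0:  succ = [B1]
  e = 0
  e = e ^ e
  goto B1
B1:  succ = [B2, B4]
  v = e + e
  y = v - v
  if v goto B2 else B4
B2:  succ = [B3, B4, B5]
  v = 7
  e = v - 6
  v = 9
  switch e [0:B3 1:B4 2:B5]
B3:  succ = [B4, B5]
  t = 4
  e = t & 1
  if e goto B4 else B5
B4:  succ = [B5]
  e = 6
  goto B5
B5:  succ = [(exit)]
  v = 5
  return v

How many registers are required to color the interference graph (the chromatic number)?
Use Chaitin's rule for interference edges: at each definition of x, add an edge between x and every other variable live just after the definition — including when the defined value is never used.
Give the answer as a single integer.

def/use:
  B0: {e} / ∅
  B1: {v,y} / {e}
  B2: {e,v} / ∅
  B3: {e,t} / ∅
  B4: {e} / ∅
  B5: {v} / ∅

Live sets:
  B0 li=∅ lo={e}
  B1 li={e} lo=∅
  B2 li=∅ lo=∅
  B3 li=∅ lo=∅
  B4 li=∅ lo=∅
  B5 li=∅ lo=∅

Interfere edges:
  e↔{v}
  t↔∅
  v↔{e,y}
  y↔{v}

Registers:
  {e,v} pairwise interfere (2-clique) ⇒ χ ≥ 2
  assign e→R1 t→R0 v→R0 y→R1 — no edge inside a register ⇒ χ ≤ 2
  χ = 2

Answer: 2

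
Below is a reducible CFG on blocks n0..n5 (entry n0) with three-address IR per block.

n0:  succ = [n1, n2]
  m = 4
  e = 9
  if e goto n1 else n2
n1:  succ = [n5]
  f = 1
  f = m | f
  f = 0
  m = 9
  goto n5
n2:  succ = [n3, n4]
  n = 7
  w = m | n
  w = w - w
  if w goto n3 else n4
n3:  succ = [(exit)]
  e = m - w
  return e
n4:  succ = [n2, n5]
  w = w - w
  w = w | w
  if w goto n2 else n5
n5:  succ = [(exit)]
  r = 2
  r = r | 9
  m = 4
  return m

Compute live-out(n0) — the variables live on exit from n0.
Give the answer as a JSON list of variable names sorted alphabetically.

Answer: ["m"]

Derivation:
Per-block:
  n0 def {e,m} use ∅
  n1 def {f,m} use {m}
  n2 def {n,w} use {m}
  n3 def {e} use {m,w}
  n4 def {w} use {w}
  n5 def {m,r} use ∅

Liveness:
  n0: in=∅ out={m}
  n1: in={m} out=∅
  n2: in={m} out={m,w}
  n3: in={m,w} out=∅
  n4: in={m,w} out={m}
  n5: in=∅ out=∅

live-out(n0) = ["m"]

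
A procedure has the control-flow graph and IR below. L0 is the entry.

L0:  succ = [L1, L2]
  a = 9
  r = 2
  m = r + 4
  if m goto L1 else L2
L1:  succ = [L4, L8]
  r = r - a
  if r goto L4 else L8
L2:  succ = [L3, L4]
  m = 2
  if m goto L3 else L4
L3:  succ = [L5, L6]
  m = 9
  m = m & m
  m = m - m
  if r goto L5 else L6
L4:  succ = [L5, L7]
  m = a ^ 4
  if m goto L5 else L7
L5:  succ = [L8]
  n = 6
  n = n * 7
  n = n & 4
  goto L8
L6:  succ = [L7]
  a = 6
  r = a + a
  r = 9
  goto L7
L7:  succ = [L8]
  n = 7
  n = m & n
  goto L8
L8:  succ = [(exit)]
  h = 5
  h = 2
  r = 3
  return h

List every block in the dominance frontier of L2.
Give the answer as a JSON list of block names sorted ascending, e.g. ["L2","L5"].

idom tree: L1←L0 L2←L0 L3←L2 L4←L0 L5←L0 L6←L3 L7←L0 L8←L0
Dom at joins:
  L4: preds {L1,L2}: {L0,L1} ∩ {L0,L2} = {L0}; idom=L0
  L5: preds {L3,L4}: {L0,L2,L3} ∩ {L0,L4} = {L0}; idom=L0
  L7: preds {L4,L6}: {L0,L4} ∩ {L0,L2,L3,L6} = {L0}; idom=L0
  L8: preds {L1,L5,L7}: {L0,L1} ∩ {L0,L5} ∩ {L0,L7} = {L0}; idom=L0

DF walk-up:
  L4←L1: walk L1 to L0
  L4←L2: walk L2 to L0
  L5←L3: walk L3→L2 to L0
  L5←L4: walk L4 to L0
  L7←L4: walk L4 to L0
  L7←L6: walk L6→L3→L2 to L0
  L8←L1: walk L1 to L0
  L8←L5: walk L5 to L0
  L8←L7: walk L7 to L0
  L0 → ∅
  L1 → {L4,L8}
  L2 → {L4,L5,L7}
  L3 → {L5,L7}
  L4 → {L5,L7}
  L5 → {L8}
  L6 → {L7}
  L7 → {L8}
  L8 → ∅

DF(L2) = ["L4", "L5", "L7"]

Answer: ["L4", "L5", "L7"]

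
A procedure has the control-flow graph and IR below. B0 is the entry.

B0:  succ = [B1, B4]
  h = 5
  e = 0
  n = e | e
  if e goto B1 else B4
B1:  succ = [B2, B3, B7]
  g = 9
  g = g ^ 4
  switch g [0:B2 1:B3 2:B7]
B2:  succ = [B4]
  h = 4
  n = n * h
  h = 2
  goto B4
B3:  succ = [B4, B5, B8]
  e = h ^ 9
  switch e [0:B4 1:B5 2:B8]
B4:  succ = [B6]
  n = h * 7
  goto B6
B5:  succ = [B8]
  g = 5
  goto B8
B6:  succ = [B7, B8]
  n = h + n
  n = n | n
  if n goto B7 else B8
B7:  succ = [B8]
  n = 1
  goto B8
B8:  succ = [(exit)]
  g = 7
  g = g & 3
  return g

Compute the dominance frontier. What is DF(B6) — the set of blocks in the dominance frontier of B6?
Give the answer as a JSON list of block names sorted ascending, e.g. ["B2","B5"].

Answer: ["B7", "B8"]

Derivation:
idom tree: B1←B0 B2←B1 B3←B1 B4←B0 B5←B3 B6←B4 B7←B0 B8←B0
Dom at joins:
  B4: preds {B0,B2,B3}: {B0} ∩ {B0,B1,B2} ∩ {B0,B1,B3} = {B0}; idom=B0
  B7: preds {B1,B6}: {B0,B1} ∩ {B0,B4,B6} = {B0}; idom=B0
  B8: preds {B3,B5,B6,B7}: {B0,B1,B3} ∩ {B0,B1,B3,B5} ∩ {B0,B4,B6} ∩ {B0,B7} = {B0}; idom=B0

Frontier:
  B4←B0: walk · to B0
  B4←B2: walk B2→B1 to B0
  B4←B3: walk B3→B1 to B0
  B7←B1: walk B1 to B0
  B7←B6: walk B6→B4 to B0
  B8←B3: walk B3→B1 to B0
  B8←B5: walk B5→B3→B1 to B0
  B8←B6: walk B6→B4 to B0
  B8←B7: walk B7 to B0
  B0 → ∅
  B1 → {B4,B7,B8}
  B2 → {B4}
  B3 → {B4,B8}
  B4 → {B7,B8}
  B5 → {B8}
  B6 → {B7,B8}
  B7 → {B8}
  B8 → ∅

DF(B6) = ["B7", "B8"]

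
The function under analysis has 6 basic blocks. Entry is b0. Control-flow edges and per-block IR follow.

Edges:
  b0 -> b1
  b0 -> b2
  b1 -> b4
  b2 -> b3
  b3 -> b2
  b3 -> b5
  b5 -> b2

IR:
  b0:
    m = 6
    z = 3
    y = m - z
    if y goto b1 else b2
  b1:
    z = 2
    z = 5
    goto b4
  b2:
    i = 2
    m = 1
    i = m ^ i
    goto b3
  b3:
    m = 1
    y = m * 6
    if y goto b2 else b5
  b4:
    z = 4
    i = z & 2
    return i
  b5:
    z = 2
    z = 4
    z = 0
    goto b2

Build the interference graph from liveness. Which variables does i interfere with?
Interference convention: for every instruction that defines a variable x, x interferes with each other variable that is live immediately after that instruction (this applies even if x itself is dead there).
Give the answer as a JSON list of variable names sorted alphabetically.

def/use:
  b0: {m,y,z} / ∅
  b1: {z} / ∅
  b2: {i,m} / ∅
  b3: {m,y} / ∅
  b4: {i,z} / ∅
  b5: {z} / ∅

Liveness:
  b0 li=∅ lo=∅
  b1 li=∅ lo=∅
  b2 li=∅ lo=∅
  b3 li=∅ lo=∅
  b4 li=∅ lo=∅
  b5 li=∅ lo=∅

Interference:
  i — {m}
  m — {i,z}
  y — ∅
  z — {m}

N(i) = ["m"]

Answer: ["m"]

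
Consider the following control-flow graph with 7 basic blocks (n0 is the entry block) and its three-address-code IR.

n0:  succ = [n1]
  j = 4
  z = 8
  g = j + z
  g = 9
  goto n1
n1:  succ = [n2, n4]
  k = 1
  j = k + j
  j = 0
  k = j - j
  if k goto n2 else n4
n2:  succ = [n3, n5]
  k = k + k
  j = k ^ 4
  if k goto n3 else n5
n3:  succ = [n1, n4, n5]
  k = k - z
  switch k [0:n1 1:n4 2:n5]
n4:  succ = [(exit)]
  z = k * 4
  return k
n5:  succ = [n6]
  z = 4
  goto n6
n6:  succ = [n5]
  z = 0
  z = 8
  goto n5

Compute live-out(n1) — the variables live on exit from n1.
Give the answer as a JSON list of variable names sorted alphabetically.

Answer: ["k", "z"]

Analysis:
Block summaries:
  n0 def {g,j,z} use ∅
  n1 def {j,k} use {j}
  n2 def {j,k} use {k}
  n3 def {k} use {k,z}
  n4 def {z} use {k}
  n5 def {z} use ∅
  n6 def {z} use ∅

Live sets:
  n0 li=∅ lo={j,z}
  n1 li={j,z} lo={k,z}
  n2 li={k,z} lo={j,k,z}
  n3 li={j,k,z} lo={j,k,z}
  n4 li={k} lo=∅
  n5 li=∅ lo=∅
  n6 li=∅ lo=∅

live-out(n1) = ["k", "z"]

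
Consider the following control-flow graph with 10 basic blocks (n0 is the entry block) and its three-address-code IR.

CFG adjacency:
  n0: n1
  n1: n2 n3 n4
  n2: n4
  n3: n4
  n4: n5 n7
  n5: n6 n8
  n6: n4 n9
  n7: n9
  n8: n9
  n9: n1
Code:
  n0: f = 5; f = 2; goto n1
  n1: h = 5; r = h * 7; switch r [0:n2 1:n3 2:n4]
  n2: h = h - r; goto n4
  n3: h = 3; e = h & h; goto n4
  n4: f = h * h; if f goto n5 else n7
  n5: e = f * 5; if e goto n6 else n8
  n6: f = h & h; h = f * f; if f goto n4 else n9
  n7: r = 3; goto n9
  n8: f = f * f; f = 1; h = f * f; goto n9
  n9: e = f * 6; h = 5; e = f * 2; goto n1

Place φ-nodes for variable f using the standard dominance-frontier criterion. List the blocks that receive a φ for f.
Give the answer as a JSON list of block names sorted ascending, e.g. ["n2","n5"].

Answer: ["n1", "n4", "n9"]

Working:
idom tree: n1←n0 n2←n1 n3←n1 n4←n1 n5←n4 n6←n5 n7←n4 n8←n5 n9←n4
Dom at joins:
  n1: preds {n0,n9}: {n0} ∩ {n0,n1,n4,n9} = {n0}; idom=n0
  n4: preds {n1,n2,n3,n6}: {n0,n1} ∩ {n0,n1,n2} ∩ {n0,n1,n3} ∩ {n0,n1,n4,n5,n6} = {n0,n1}; idom=n1
  n9: preds {n6,n7,n8}: {n0,n1,n4,n5,n6} ∩ {n0,n1,n4,n7} ∩ {n0,n1,n4,n5,n8} = {n0,n1,n4}; idom=n4

DF derivation:
  join n1 pred n0: · stop@n0
  join n1 pred n9: n9→n4→n1 stop@n0
  join n4 pred n1: · stop@n1
  join n4 pred n2: n2 stop@n1
  join n4 pred n3: n3 stop@n1
  join n4 pred n6: n6→n5→n4 stop@n1
  join n9 pred n6: n6→n5 stop@n4
  join n9 pred n7: n7 stop@n4
  join n9 pred n8: n8→n5 stop@n4
  n0 → ∅
  n1 → {n1}
  n2 → {n4}
  n3 → {n4}
  n4 → {n1,n4}
  n5 → {n4,n9}
  n6 → {n4,n9}
  n7 → {n9}
  n8 → {n9}
  n9 → {n1}

φ for f: defs {n0,n4,n6,n8}
  DF⁺ = {n1,n4,n9}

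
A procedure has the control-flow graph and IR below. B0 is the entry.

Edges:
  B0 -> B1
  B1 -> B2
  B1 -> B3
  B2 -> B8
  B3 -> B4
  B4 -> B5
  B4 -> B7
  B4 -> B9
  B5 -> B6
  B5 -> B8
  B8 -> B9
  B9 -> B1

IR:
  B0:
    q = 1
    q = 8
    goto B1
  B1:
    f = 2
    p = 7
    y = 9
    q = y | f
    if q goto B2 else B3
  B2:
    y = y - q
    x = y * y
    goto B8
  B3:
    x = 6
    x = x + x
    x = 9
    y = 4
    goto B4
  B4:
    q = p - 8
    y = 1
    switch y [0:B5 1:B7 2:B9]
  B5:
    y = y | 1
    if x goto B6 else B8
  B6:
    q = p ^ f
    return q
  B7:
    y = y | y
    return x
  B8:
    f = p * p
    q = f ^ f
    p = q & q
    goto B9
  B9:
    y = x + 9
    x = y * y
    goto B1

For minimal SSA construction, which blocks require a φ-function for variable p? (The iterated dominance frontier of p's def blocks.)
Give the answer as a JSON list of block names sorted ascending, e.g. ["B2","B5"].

Answer: ["B1", "B9"]

Working:
idom tree: B1←B0 B2←B1 B3←B1 B4←B3 B5←B4 B6←B5 B7←B4 B8←B1 B9←B1
Join-block Dom:
  B1: preds {B0,B9}: {B0} ∩ {B0,B1,B9} = {B0}; idom=B0
  B8: preds {B2,B5}: {B0,B1,B2} ∩ {B0,B1,B3,B4,B5} = {B0,B1}; idom=B1
  B9: preds {B4,B8}: {B0,B1,B3,B4} ∩ {B0,B1,B8} = {B0,B1}; idom=B1

DF walk-up:
  join B1 pred B0: · stop@B0
  join B1 pred B9: B9→B1 stop@B0
  join B8 pred B2: B2 stop@B1
  join B8 pred B5: B5→B4→B3 stop@B1
  join B9 pred B4: B4→B3 stop@B1
  join B9 pred B8: B8 stop@B1
  B0 → ∅
  B1 → {B1}
  B2 → {B8}
  B3 → {B8,B9}
  B4 → {B8,B9}
  B5 → {B8}
  B6 → ∅
  B7 → ∅
  B8 → {B9}
  B9 → {B1}

φ for p: defs {B1,B8}
  DF⁺ = {B1,B9}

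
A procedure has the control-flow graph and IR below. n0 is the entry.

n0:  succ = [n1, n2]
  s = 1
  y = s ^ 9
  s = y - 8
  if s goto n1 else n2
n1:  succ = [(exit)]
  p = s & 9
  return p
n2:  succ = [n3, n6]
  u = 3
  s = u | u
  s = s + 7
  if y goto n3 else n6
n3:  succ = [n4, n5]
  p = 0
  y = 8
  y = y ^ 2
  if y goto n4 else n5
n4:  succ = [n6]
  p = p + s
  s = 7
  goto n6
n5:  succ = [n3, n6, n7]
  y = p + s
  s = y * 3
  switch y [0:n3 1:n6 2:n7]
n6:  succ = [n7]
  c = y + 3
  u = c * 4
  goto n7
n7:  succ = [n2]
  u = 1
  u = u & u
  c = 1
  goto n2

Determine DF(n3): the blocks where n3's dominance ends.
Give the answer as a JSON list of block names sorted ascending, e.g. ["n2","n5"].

Answer: ["n3", "n6", "n7"]

Working:
idom tree: n1←n0 n2←n0 n3←n2 n4←n3 n5←n3 n6←n2 n7←n2
Join-block Dom:
  n2: preds {n0,n7}: {n0} ∩ {n0,n2,n7} = {n0}; idom=n0
  n3: preds {n2,n5}: {n0,n2} ∩ {n0,n2,n3,n5} = {n0,n2}; idom=n2
  n6: preds {n2,n4,n5}: {n0,n2} ∩ {n0,n2,n3,n4} ∩ {n0,n2,n3,n5} = {n0,n2}; idom=n2
  n7: preds {n5,n6}: {n0,n2,n3,n5} ∩ {n0,n2,n6} = {n0,n2}; idom=n2

Frontier:
  join n2 pred n0: · stop@n0
  join n2 pred n7: n7→n2 stop@n0
  join n3 pred n2: · stop@n2
  join n3 pred n5: n5→n3 stop@n2
  join n6 pred n2: · stop@n2
  join n6 pred n4: n4→n3 stop@n2
  join n6 pred n5: n5→n3 stop@n2
  join n7 pred n5: n5→n3 stop@n2
  join n7 pred n6: n6 stop@n2
  n0 → ∅
  n1 → ∅
  n2 → {n2}
  n3 → {n3,n6,n7}
  n4 → {n6}
  n5 → {n3,n6,n7}
  n6 → {n7}
  n7 → {n2}

DF(n3) = ["n3", "n6", "n7"]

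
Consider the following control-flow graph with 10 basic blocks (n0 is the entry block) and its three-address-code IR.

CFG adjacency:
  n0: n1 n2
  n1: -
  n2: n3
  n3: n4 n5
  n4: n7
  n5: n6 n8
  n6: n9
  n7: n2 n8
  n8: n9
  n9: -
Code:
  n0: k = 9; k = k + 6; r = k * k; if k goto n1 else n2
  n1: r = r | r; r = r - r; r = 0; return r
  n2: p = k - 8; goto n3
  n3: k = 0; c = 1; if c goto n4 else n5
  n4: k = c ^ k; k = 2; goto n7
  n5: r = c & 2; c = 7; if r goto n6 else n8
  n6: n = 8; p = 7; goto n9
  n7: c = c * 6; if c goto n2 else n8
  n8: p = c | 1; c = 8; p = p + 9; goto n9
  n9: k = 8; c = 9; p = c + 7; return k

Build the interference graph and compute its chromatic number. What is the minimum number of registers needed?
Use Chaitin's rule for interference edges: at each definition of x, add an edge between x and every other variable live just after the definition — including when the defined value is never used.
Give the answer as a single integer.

Block summaries:
  n0: def={k,r} ue=∅
  n1: def={r} ue={r}
  n2: def={p} ue={k}
  n3: def={c,k} ue=∅
  n4: def={k} ue={c,k}
  n5: def={c,r} ue={c}
  n6: def={n,p} ue=∅
  n7: def={c} ue={c}
  n8: def={c,p} ue={c}
  n9: def={c,k,p} ue=∅

Backward fixpoint:
  n0: in=∅ out={k,r}
  n1: in={r} out=∅
  n2: in={k} out=∅
  n3: in=∅ out={c,k}
  n4: in={c,k} out={c,k}
  n5: in={c} out={c}
  n6: in=∅ out=∅
  n7: in={c,k} out={c,k}
  n8: in={c} out=∅
  n9: in=∅ out=∅

Interfere edges:
  c — {k,p,r}
  k — {c,p,r}
  n — ∅
  p — {c,k}
  r — {c,k}

Chromatic number:
  lower bound: {c,k,p} mutually conflict ⇒ χ ≥ 3
  3-colouring: c0={c,n}  c1={k}  c2={p,r}
  χ = 3

Answer: 3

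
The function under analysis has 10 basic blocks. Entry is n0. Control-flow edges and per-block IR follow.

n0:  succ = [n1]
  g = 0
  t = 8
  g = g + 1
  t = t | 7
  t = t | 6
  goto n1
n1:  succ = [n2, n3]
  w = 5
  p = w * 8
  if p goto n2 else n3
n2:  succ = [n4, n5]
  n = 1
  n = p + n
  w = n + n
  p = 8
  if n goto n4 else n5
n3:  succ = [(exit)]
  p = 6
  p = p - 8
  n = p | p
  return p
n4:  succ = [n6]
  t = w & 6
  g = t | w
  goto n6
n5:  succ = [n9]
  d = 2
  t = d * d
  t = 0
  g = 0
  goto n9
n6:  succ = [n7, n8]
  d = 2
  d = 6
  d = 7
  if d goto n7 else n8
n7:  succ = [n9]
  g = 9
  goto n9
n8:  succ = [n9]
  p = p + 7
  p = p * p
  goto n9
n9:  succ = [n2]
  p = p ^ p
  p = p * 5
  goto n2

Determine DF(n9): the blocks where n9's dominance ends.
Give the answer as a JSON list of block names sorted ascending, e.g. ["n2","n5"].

Answer: ["n2"]

Analysis:
idom tree: n1←n0 n2←n1 n3←n1 n4←n2 n5←n2 n6←n4 n7←n6 n8←n6 n9←n2
Join-block Dom:
  n2: preds {n1,n9}: {n0,n1} ∩ {n0,n1,n2,n9} = {n0,n1}; idom=n1
  n9: preds {n5,n7,n8}: {n0,n1,n2,n5} ∩ {n0,n1,n2,n4,n6,n7} ∩ {n0,n1,n2,n4,n6,n8} = {n0,n1,n2}; idom=n2

DF walk-up:
  n2←n1: walk · to n1
  n2←n9: walk n9→n2 to n1
  n9←n5: walk n5 to n2
  n9←n7: walk n7→n6→n4 to n2
  n9←n8: walk n8→n6→n4 to n2
  DF(n0)=∅
  DF(n1)=∅
  DF(n2)={n2}
  DF(n3)=∅
  DF(n4)={n9}
  DF(n5)={n9}
  DF(n6)={n9}
  DF(n7)={n9}
  DF(n8)={n9}
  DF(n9)={n2}

DF(n9) = ["n2"]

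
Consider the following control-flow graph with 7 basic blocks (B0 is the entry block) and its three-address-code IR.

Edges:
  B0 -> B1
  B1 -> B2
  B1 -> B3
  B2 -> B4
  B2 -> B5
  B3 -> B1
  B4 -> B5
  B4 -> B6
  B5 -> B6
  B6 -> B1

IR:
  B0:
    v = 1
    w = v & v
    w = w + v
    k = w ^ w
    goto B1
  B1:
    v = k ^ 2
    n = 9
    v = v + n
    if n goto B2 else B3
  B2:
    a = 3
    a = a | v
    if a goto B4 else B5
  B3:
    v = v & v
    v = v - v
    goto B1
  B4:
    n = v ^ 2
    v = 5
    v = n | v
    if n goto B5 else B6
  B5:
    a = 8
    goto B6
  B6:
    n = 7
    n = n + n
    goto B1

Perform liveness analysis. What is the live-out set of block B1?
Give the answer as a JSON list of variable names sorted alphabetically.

Answer: ["k", "v"]

Derivation:
Per-block:
  B0 def {k,v,w} use ∅
  B1 def {n,v} use {k}
  B2 def {a} use {v}
  B3 def {v} use {v}
  B4 def {n,v} use {v}
  B5 def {a} use ∅
  B6 def {n} use ∅

Backward fixpoint:
  B0 li=∅ lo={k}
  B1 li={k} lo={k,v}
  B2 li={k,v} lo={k,v}
  B3 li={k,v} lo={k}
  B4 li={k,v} lo={k}
  B5 li={k} lo={k}
  B6 li={k} lo={k}

live-out(B1) = ["k", "v"]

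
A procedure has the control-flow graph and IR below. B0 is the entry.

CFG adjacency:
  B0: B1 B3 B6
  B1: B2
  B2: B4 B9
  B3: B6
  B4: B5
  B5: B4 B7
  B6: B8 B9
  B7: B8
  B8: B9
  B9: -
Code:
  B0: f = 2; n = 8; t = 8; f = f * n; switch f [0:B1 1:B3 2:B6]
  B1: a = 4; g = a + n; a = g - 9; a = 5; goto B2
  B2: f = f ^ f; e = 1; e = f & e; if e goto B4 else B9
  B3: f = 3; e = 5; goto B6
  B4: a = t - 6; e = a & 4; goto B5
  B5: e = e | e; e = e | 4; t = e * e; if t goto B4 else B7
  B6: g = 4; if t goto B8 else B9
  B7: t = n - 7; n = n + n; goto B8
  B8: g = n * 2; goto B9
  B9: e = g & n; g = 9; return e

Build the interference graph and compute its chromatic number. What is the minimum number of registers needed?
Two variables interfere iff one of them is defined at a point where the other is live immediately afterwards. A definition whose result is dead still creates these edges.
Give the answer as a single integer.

Answer: 5

Analysis:
Block summaries:
  B0 def {f,n,t} use ∅
  B1 def {a,g} use {n}
  B2 def {e,f} use {f}
  B3 def {e,f} use ∅
  B4 def {a,e} use {t}
  B5 def {e,t} use {e}
  B6 def {g} use {t}
  B7 def {n,t} use {n}
  B8 def {g} use {n}
  B9 def {e,g} use {g,n}

Backward fixpoint:
  B0 li=∅ lo={f,n,t}
  B1 li={f,n,t} lo={f,g,n,t}
  B2 li={f,g,n,t} lo={g,n,t}
  B3 li={n,t} lo={n,t}
  B4 li={n,t} lo={e,n}
  B5 li={e,n} lo={n,t}
  B6 li={n,t} lo={g,n}
  B7 li={n} lo={n}
  B8 li={n} lo={g,n}
  B9 li={g,n} lo=∅

Interfere edges:
  a: {f,g,n,t}
  e: {f,g,n,t}
  f: {a,e,g,n,t}
  g: {a,e,f,n,t}
  n: {a,e,f,g,t}
  t: {a,e,f,g,n}

Chromatic number:
  clique {a,f,g,n,t} ⇒ need ≥ 5
  assign a→r4 e→r4 f→r0 g→r1 n→r2 t→r3 — no edge inside a register ⇒ χ ≤ 5
  χ = 5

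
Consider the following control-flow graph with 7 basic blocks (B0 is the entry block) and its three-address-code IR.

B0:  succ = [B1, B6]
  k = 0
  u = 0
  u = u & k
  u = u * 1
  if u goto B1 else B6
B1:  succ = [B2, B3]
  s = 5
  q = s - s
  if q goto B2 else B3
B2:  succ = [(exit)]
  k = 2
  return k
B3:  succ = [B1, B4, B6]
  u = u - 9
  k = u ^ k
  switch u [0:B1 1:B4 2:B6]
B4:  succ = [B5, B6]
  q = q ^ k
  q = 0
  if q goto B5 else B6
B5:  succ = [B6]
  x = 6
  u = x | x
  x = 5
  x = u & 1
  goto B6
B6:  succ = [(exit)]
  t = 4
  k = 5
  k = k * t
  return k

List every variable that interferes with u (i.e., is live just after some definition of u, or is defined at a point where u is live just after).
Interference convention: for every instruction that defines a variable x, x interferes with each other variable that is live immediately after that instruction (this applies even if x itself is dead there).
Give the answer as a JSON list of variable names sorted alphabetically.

def/use:
  B0: def={k,u} ue=∅
  B1: def={q,s} ue=∅
  B2: def={k} ue=∅
  B3: def={k,u} ue={k,u}
  B4: def={q} ue={k,q}
  B5: def={u,x} ue=∅
  B6: def={k,t} ue=∅

Backward fixpoint:
  B0 li=∅ lo={k,u}
  B1 li={k,u} lo={k,q,u}
  B2 li=∅ lo=∅
  B3 li={k,q,u} lo={k,q,u}
  B4 li={k,q} lo=∅
  B5 li=∅ lo=∅
  B6 li=∅ lo=∅

Conflict graph:
  k — {q,s,t,u}
  q — {k,u}
  s — {k,u}
  t — {k}
  u — {k,q,s,x}
  x — {u}

N(u) = ["k", "q", "s", "x"]

Answer: ["k", "q", "s", "x"]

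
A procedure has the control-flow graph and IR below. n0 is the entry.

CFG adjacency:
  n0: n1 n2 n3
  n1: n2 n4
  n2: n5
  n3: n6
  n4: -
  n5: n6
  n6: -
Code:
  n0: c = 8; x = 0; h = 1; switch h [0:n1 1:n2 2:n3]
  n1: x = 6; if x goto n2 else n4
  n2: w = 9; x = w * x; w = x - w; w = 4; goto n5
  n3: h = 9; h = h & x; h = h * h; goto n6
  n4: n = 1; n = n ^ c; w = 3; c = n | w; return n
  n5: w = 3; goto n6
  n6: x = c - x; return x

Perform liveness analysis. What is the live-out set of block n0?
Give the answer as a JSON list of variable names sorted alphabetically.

Answer: ["c", "x"]

Working:
Per-block:
  n0: def={c,h,x} ue=∅
  n1: def={x} ue=∅
  n2: def={w,x} ue={x}
  n3: def={h} ue={x}
  n4: def={c,n,w} ue={c}
  n5: def={w} ue=∅
  n6: def={x} ue={c,x}

Liveness:
  n0 li=∅ lo={c,x}
  n1 li={c} lo={c,x}
  n2 li={c,x} lo={c,x}
  n3 li={c,x} lo={c,x}
  n4 li={c} lo=∅
  n5 li={c,x} lo={c,x}
  n6 li={c,x} lo=∅

live-out(n0) = ["c", "x"]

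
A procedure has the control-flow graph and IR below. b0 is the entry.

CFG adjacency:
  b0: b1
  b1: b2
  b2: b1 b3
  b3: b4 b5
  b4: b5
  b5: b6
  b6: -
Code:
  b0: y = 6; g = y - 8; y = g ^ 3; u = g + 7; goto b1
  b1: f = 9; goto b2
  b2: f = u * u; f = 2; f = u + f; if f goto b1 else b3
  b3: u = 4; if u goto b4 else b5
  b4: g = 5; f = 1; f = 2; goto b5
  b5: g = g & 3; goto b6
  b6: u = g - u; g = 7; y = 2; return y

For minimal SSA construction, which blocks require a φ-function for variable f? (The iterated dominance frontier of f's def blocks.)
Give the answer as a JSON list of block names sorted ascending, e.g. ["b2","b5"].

Answer: ["b1", "b5"]

Analysis:
idom tree: b1←b0 b2←b1 b3←b2 b4←b3 b5←b3 b6←b5
Join-block Dom:
  b1: preds {b0,b2}: {b0} ∩ {b0,b1,b2} = {b0}; idom=b0
  b5: preds {b3,b4}: {b0,b1,b2,b3} ∩ {b0,b1,b2,b3,b4} = {b0,b1,b2,b3}; idom=b3

DF derivation:
  join b1 pred b0: · stop@b0
  join b1 pred b2: b2→b1 stop@b0
  join b5 pred b3: · stop@b3
  join b5 pred b4: b4 stop@b3
  b0: DF=∅
  b1: DF={b1}
  b2: DF={b1}
  b3: DF=∅
  b4: DF={b5}
  b5: DF=∅
  b6: DF=∅

φ for f: defs {b1,b2,b4}
  DF⁺ = {b1,b5}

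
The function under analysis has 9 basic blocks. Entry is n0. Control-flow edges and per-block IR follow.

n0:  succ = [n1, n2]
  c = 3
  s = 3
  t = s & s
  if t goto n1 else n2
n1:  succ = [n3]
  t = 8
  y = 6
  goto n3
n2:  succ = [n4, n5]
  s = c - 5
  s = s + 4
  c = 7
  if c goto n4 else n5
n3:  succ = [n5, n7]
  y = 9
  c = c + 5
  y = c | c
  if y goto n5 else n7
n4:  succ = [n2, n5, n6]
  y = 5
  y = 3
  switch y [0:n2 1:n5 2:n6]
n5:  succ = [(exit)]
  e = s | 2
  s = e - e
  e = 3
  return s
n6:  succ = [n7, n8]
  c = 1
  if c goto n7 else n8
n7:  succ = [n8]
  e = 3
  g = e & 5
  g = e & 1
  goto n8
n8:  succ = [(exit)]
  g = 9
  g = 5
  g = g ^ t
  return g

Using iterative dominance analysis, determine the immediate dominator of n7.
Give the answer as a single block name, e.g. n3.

idom tree: n1←n0 n2←n0 n3←n1 n4←n2 n5←n0 n6←n4 n7←n0 n8←n0
Join-block Dom:
  n2: preds {n0,n4}: {n0} ∩ {n0,n2,n4} = {n0}; idom=n0
  n5: preds {n2,n3,n4}: {n0,n2} ∩ {n0,n1,n3} ∩ {n0,n2,n4} = {n0}; idom=n0
  n7: preds {n3,n6}: {n0,n1,n3} ∩ {n0,n2,n4,n6} = {n0}; idom=n0
  n8: preds {n6,n7}: {n0,n2,n4,n6} ∩ {n0,n7} = {n0}; idom=n0

idom(n7) = n0

Answer: n0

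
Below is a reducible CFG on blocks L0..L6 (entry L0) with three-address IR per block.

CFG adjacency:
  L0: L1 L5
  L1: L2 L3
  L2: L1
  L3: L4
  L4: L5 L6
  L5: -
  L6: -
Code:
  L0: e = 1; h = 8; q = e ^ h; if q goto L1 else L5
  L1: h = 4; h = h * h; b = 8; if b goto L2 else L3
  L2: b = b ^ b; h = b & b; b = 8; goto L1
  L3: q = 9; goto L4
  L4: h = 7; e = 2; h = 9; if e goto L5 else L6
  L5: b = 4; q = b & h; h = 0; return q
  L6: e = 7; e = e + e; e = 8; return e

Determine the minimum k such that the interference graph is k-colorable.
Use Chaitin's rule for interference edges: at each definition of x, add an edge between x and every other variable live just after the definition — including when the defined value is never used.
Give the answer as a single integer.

Per-block:
  L0: def={e,h,q} ue=∅
  L1: def={b,h} ue=∅
  L2: def={b,h} ue={b}
  L3: def={q} ue=∅
  L4: def={e,h} ue=∅
  L5: def={b,h,q} ue={h}
  L6: def={e} ue=∅

Liveness:
  live L0: ∅→{h}
  live L1: ∅→{b}
  live L2: {b}→∅
  live L3: ∅→∅
  live L4: ∅→{h}
  live L5: {h}→∅
  live L6: ∅→∅

Interfere edges:
  b↔{h}
  e↔{h}
  h↔{b,e,q}
  q↔{h}

Registers:
  clique {b,h} ⇒ need ≥ 2
  assign b→r1 e→r1 h→r0 q→r1 — no edge inside a register ⇒ χ ≤ 2
  χ = 2

Answer: 2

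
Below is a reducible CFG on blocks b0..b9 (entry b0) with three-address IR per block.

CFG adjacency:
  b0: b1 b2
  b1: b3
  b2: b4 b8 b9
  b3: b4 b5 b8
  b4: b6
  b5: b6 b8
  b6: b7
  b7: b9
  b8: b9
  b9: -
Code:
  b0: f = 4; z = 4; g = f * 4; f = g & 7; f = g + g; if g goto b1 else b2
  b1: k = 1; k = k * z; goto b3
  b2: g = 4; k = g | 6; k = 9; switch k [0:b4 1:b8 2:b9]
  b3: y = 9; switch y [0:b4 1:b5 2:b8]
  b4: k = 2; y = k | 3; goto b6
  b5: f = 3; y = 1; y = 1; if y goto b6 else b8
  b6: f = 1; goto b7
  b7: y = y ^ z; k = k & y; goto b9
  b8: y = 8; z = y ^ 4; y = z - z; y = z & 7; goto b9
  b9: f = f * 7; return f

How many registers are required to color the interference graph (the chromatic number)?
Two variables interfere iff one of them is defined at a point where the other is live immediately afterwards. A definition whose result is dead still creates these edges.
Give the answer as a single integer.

Answer: 4

Derivation:
Per-block:
  b0: def={f,g,z} ue=∅
  b1: def={k} ue={z}
  b2: def={g,k} ue=∅
  b3: def={y} ue=∅
  b4: def={k,y} ue=∅
  b5: def={f,y} ue=∅
  b6: def={f} ue=∅
  b7: def={k,y} ue={k,y,z}
  b8: def={y,z} ue=∅
  b9: def={f} ue={f}

Liveness:
  b0 li=∅ lo={f,z}
  b1 li={f,z} lo={f,k,z}
  b2 li={f,z} lo={f,z}
  b3 li={f,k,z} lo={f,k,z}
  b4 li={z} lo={k,y,z}
  b5 li={k,z} lo={f,k,y,z}
  b6 li={k,y,z} lo={f,k,y,z}
  b7 li={f,k,y,z} lo={f}
  b8 li={f} lo={f}
  b9 li={f} lo=∅

Conflict graph:
  f↔{g,k,y,z}
  g↔{f,z}
  k↔{f,y,z}
  y↔{f,k,z}
  z↔{f,g,k,y}

Registers:
  lower bound: {f,k,y,z} mutually conflict ⇒ χ ≥ 4
  4-colouring: r0={f}  r1={z}  r2={g,k}  r3={y}
  χ = 4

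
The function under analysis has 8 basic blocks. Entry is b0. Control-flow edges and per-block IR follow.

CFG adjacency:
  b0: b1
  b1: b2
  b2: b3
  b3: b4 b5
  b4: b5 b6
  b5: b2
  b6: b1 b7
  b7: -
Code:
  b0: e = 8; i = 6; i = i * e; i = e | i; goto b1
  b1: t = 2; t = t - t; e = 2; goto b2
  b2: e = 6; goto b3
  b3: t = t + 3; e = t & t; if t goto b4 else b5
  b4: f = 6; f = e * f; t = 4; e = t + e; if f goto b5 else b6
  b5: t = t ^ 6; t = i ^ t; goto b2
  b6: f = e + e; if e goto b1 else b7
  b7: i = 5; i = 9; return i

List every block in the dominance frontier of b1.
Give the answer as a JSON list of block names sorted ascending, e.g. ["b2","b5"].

idom tree: b1←b0 b2←b1 b3←b2 b4←b3 b5←b3 b6←b4 b7←b6
Dom at joins:
  b1: preds {b0,b6}: {b0} ∩ {b0,b1,b2,b3,b4,b6} = {b0}; idom=b0
  b2: preds {b1,b5}: {b0,b1} ∩ {b0,b1,b2,b3,b5} = {b0,b1}; idom=b1
  b5: preds {b3,b4}: {b0,b1,b2,b3} ∩ {b0,b1,b2,b3,b4} = {b0,b1,b2,b3}; idom=b3

DF derivation:
  join b1 pred b0: · stop@b0
  join b1 pred b6: b6→b4→b3→b2→b1 stop@b0
  join b2 pred b1: · stop@b1
  join b2 pred b5: b5→b3→b2 stop@b1
  join b5 pred b3: · stop@b3
  join b5 pred b4: b4 stop@b3
  b0: DF=∅
  b1: DF={b1}
  b2: DF={b1,b2}
  b3: DF={b1,b2}
  b4: DF={b1,b5}
  b5: DF={b2}
  b6: DF={b1}
  b7: DF=∅

DF(b1) = ["b1"]

Answer: ["b1"]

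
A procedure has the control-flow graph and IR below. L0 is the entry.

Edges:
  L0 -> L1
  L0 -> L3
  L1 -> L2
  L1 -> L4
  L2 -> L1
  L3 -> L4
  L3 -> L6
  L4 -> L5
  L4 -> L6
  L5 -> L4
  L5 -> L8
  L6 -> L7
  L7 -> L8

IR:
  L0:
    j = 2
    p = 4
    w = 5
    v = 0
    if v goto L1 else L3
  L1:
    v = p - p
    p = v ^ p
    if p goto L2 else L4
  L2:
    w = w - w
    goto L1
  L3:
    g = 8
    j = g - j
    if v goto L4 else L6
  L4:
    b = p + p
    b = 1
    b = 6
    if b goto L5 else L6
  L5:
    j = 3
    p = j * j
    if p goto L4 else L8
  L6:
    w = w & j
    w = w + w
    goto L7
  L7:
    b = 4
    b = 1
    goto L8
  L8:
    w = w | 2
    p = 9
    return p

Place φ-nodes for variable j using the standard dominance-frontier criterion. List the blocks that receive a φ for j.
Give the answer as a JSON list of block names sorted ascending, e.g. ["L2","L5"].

idom tree: L1←L0 L2←L1 L3←L0 L4←L0 L5←L4 L6←L0 L7←L6 L8←L0
Join-block Dom:
  L1: preds {L0,L2}: {L0} ∩ {L0,L1,L2} = {L0}; idom=L0
  L4: preds {L1,L3,L5}: {L0,L1} ∩ {L0,L3} ∩ {L0,L4,L5} = {L0}; idom=L0
  L6: preds {L3,L4}: {L0,L3} ∩ {L0,L4} = {L0}; idom=L0
  L8: preds {L5,L7}: {L0,L4,L5} ∩ {L0,L6,L7} = {L0}; idom=L0

Frontier:
  L1←L0: walk · to L0
  L1←L2: walk L2→L1 to L0
  L4←L1: walk L1 to L0
  L4←L3: walk L3 to L0
  L4←L5: walk L5→L4 to L0
  L6←L3: walk L3 to L0
  L6←L4: walk L4 to L0
  L8←L5: walk L5→L4 to L0
  L8←L7: walk L7→L6 to L0
  DF(L0)=∅
  DF(L1)={L1,L4}
  DF(L2)={L1}
  DF(L3)={L4,L6}
  DF(L4)={L4,L6,L8}
  DF(L5)={L4,L8}
  DF(L6)={L8}
  DF(L7)={L8}
  DF(L8)=∅

φ for j: defs {L0,L3,L5}
  DF⁺ = {L4,L6,L8}

Answer: ["L4", "L6", "L8"]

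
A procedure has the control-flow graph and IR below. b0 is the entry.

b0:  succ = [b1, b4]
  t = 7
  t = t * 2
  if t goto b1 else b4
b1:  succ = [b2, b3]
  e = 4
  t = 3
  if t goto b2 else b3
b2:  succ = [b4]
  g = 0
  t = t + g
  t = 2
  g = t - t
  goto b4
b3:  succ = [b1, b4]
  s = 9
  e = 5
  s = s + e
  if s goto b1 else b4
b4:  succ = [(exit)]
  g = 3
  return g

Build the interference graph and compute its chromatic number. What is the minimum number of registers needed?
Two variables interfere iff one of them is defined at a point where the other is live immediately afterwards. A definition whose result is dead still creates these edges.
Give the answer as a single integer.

Block summaries:
  b0: {t} / ∅
  b1: {e,t} / ∅
  b2: {g,t} / {t}
  b3: {e,s} / ∅
  b4: {g} / ∅

Backward fixpoint:
  b0 li=∅ lo=∅
  b1 li=∅ lo={t}
  b2 li={t} lo=∅
  b3 li=∅ lo=∅
  b4 li=∅ lo=∅

Interference:
  e: {s}
  g: {t}
  s: {e}
  t: {g}

Chromatic number:
  lower bound: {e,s} mutually conflict ⇒ χ ≥ 2
  assign e→r0 g→r0 s→r1 t→r1 — no edge inside a register ⇒ χ ≤ 2
  χ = 2

Answer: 2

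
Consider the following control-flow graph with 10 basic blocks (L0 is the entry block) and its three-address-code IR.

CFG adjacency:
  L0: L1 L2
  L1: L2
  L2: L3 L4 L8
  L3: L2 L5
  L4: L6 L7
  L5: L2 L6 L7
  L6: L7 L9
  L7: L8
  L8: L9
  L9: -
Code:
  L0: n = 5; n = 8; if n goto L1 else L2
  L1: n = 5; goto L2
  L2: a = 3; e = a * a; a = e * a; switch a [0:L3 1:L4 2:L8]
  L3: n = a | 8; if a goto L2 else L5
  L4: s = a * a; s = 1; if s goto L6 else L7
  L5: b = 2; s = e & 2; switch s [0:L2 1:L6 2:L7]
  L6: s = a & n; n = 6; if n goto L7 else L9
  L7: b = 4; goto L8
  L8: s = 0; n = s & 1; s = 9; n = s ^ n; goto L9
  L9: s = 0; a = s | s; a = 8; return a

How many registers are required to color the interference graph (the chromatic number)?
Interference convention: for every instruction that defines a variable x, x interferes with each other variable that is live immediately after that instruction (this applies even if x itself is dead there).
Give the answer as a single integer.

Per-block:
  L0: {n} / ∅
  L1: {n} / ∅
  L2: {a,e} / ∅
  L3: {n} / {a}
  L4: {s} / {a}
  L5: {b,s} / {e}
  L6: {n,s} / {a,n}
  L7: {b} / ∅
  L8: {n,s} / ∅
  L9: {a,s} / ∅

Liveness:
  live L0: ∅→{n}
  live L1: ∅→{n}
  live L2: {n}→{a,e,n}
  live L3: {a,e}→{a,e,n}
  live L4: {a,n}→{a,n}
  live L5: {a,e,n}→{a,n}
  live L6: {a,n}→∅
  live L7: ∅→∅
  live L8: ∅→∅
  live L9: ∅→∅

Interference:
  a — {b,e,n,s}
  b — {a,e,n}
  e — {a,b,n}
  n — {a,b,e,s}
  s — {a,n}

Chromatic number:
  clique {a,b,e,n} ⇒ need ≥ 4
  assign a→r0 b→r2 e→r3 n→r1 s→r2 — no edge inside a register ⇒ χ ≤ 4
  χ = 4

Answer: 4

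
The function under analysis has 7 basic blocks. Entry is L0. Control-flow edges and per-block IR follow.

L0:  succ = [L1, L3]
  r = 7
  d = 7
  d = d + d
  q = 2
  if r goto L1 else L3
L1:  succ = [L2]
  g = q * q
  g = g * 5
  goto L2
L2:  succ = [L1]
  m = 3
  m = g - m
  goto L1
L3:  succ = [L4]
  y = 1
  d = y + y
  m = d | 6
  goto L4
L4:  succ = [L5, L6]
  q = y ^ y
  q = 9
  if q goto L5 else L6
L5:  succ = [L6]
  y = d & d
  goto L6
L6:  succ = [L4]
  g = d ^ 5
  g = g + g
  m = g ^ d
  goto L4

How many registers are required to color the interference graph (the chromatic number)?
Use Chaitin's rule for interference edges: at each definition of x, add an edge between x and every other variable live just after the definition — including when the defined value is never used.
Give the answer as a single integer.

Answer: 5

Working:
def/use:
  L0 def {d,q,r} use ∅
  L1 def {g} use {q}
  L2 def {m} use {g}
  L3 def {d,m,y} use ∅
  L4 def {q} use {y}
  L5 def {y} use {d}
  L6 def {g,m} use {d}

Live sets:
  L0 li=∅ lo={q}
  L1 li={q} lo={g,q}
  L2 li={g,q} lo={q}
  L3 li=∅ lo={d,y}
  L4 li={d,y} lo={d,y}
  L5 li={d} lo={d,y}
  L6 li={d,y} lo={d,y}

Interference:
  d — {g,m,q,r,y}
  g — {d,m,q,y}
  m — {d,g,q,y}
  q — {d,g,m,r,y}
  r — {d,q}
  y — {d,g,m,q}

Registers:
  clique {d,g,m,q,y} ⇒ need ≥ 5
  5-colouring: R0={d}  R1={q}  R2={g,r}  R3={m}  R4={y}
  χ = 5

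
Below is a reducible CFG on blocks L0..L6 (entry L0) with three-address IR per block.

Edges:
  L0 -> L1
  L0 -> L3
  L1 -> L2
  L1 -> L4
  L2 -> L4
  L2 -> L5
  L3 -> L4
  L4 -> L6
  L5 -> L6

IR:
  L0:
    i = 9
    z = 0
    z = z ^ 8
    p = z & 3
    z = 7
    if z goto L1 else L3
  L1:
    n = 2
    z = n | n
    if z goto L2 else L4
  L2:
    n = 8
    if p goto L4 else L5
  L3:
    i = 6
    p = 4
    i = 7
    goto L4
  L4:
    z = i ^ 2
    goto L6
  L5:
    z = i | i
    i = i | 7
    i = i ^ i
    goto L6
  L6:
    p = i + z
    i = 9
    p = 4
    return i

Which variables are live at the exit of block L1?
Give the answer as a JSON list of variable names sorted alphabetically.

Block summaries:
  L0: def={i,p,z} ue=∅
  L1: def={n,z} ue=∅
  L2: def={n} ue={p}
  L3: def={i,p} ue=∅
  L4: def={z} ue={i}
  L5: def={i,z} ue={i}
  L6: def={i,p} ue={i,z}

Live sets:
  L0 li=∅ lo={i,p}
  L1 li={i,p} lo={i,p}
  L2 li={i,p} lo={i}
  L3 li=∅ lo={i}
  L4 li={i} lo={i,z}
  L5 li={i} lo={i,z}
  L6 li={i,z} lo=∅

live-out(L1) = ["i", "p"]

Answer: ["i", "p"]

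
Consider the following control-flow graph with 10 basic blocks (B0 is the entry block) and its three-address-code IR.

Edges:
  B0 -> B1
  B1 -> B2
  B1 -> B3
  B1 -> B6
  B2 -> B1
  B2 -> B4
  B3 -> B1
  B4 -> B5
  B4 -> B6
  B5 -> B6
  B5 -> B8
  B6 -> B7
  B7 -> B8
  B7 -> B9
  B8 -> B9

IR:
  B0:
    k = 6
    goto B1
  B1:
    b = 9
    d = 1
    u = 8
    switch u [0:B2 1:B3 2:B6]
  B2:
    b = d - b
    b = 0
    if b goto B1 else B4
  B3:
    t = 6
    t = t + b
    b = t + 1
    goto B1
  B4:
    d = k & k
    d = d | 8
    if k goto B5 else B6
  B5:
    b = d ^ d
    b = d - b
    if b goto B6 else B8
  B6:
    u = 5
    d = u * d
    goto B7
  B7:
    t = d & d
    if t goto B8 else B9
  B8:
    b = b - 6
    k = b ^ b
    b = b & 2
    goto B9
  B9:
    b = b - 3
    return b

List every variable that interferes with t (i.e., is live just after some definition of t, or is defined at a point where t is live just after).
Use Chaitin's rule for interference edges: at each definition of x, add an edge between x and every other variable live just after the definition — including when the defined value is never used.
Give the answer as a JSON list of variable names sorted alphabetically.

Answer: ["b", "k"]

Analysis:
Block summaries:
  B0: def={k} ue=∅
  B1: def={b,d,u} ue=∅
  B2: def={b} ue={b,d}
  B3: def={b,t} ue={b}
  B4: def={d} ue={k}
  B5: def={b} ue={d}
  B6: def={d,u} ue={d}
  B7: def={t} ue={d}
  B8: def={b,k} ue={b}
  B9: def={b} ue={b}

Liveness:
  B0 li=∅ lo={k}
  B1 li={k} lo={b,d,k}
  B2 li={b,d,k} lo={b,k}
  B3 li={b,k} lo={k}
  B4 li={b,k} lo={b,d}
  B5 li={d} lo={b,d}
  B6 li={b,d} lo={b,d}
  B7 li={b,d} lo={b}
  B8 li={b} lo={b}
  B9 li={b} lo=∅

Interference:
  b — {d,k,t,u}
  d — {b,k,u}
  k — {b,d,t,u}
  t — {b,k}
  u — {b,d,k}

N(t) = ["b", "k"]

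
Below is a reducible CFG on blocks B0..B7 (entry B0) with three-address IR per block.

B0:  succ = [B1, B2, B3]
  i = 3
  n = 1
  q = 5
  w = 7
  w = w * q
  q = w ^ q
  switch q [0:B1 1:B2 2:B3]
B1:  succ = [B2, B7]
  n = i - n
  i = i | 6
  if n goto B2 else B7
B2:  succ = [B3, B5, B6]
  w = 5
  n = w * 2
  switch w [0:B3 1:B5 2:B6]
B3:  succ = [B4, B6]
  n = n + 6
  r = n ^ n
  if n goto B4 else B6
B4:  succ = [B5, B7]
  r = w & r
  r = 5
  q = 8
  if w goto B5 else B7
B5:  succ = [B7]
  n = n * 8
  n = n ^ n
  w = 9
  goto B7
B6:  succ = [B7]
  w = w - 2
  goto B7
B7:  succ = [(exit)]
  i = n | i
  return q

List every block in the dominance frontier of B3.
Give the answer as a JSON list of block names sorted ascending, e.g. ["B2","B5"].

Answer: ["B5", "B6", "B7"]

Derivation:
idom tree: B1←B0 B2←B0 B3←B0 B4←B3 B5←B0 B6←B0 B7←B0
Dom at joins:
  B2: preds {B0,B1}: {B0} ∩ {B0,B1} = {B0}; idom=B0
  B3: preds {B0,B2}: {B0} ∩ {B0,B2} = {B0}; idom=B0
  B5: preds {B2,B4}: {B0,B2} ∩ {B0,B3,B4} = {B0}; idom=B0
  B6: preds {B2,B3}: {B0,B2} ∩ {B0,B3} = {B0}; idom=B0
  B7: preds {B1,B4,B5,B6}: {B0,B1} ∩ {B0,B3,B4} ∩ {B0,B5} ∩ {B0,B6} = {B0}; idom=B0

Frontier:
  B2←B0: walk · to B0
  B2←B1: walk B1 to B0
  B3←B0: walk · to B0
  B3←B2: walk B2 to B0
  B5←B2: walk B2 to B0
  B5←B4: walk B4→B3 to B0
  B6←B2: walk B2 to B0
  B6←B3: walk B3 to B0
  B7←B1: walk B1 to B0
  B7←B4: walk B4→B3 to B0
  B7←B5: walk B5 to B0
  B7←B6: walk B6 to B0
  DF(B0)=∅
  DF(B1)={B2,B7}
  DF(B2)={B3,B5,B6}
  DF(B3)={B5,B6,B7}
  DF(B4)={B5,B7}
  DF(B5)={B7}
  DF(B6)={B7}
  DF(B7)=∅

DF(B3) = ["B5", "B6", "B7"]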